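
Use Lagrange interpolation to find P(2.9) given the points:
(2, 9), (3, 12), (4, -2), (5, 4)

Lagrange interpolation formula:
P(x) = Σ yᵢ × Lᵢ(x)
where Lᵢ(x) = Π_{j≠i} (x - xⱼ)/(xᵢ - xⱼ)

L_0(2.9) = (2.9 - 3)/(2 - 3) × (2.9 - 4)/(2 - 4) × (2.9 - 5)/(2 - 5) = 0.038500
L_1(2.9) = (2.9 - 2)/(3 - 2) × (2.9 - 4)/(3 - 4) × (2.9 - 5)/(3 - 5) = 1.039500
L_2(2.9) = (2.9 - 2)/(4 - 2) × (2.9 - 3)/(4 - 3) × (2.9 - 5)/(4 - 5) = -0.094500
L_3(2.9) = (2.9 - 2)/(5 - 2) × (2.9 - 3)/(5 - 3) × (2.9 - 4)/(5 - 4) = 0.016500

P(2.9) = 9×L_0(2.9) + 12×L_1(2.9) + (-2)×L_2(2.9) + 4×L_3(2.9)
P(2.9) = 13.075500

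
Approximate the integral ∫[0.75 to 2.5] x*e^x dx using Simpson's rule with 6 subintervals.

f(x) = x*e^x
a = 0.75, b = 2.5, n = 6
h = (b - a)/n = 0.291667

Simpson's rule: (h/3)[f(x₀) + 4f(x₁) + 2f(x₂) + ... + f(xₙ)]

x_0 = 0.7500, f(x_0) = 1.587750, coefficient = 1
x_1 = 1.0417, f(x_1) = 2.952017, coefficient = 4
x_2 = 1.3333, f(x_2) = 5.058224, coefficient = 2
x_3 = 1.6250, f(x_3) = 8.252431, coefficient = 4
x_4 = 1.9167, f(x_4) = 13.029998, coefficient = 2
x_5 = 2.2083, f(x_5) = 20.097017, coefficient = 4
x_6 = 2.5000, f(x_6) = 30.456235, coefficient = 1

I ≈ (0.291667/3) × 193.426290 = 18.805334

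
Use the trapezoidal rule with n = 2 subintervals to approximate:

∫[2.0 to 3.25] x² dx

f(x) = x²
a = 2.0, b = 3.25, n = 2
h = (b - a)/n = 0.625000

Trapezoidal rule: (h/2)[f(x₀) + 2f(x₁) + 2f(x₂) + ... + f(xₙ)]

x_0 = 2.0000, f(x_0) = 4.000000, coefficient = 1
x_1 = 2.6250, f(x_1) = 6.890625, coefficient = 2
x_2 = 3.2500, f(x_2) = 10.562500, coefficient = 1

I ≈ (0.625000/2) × 28.343750 = 8.857422
Exact value: 8.776042
Error: 0.081380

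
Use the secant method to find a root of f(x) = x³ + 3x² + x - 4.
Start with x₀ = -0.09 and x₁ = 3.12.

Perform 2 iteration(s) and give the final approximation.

f(x) = x³ + 3x² + x - 4
x₀ = -0.09, x₁ = 3.12

Secant formula: x_{n+1} = x_n - f(x_n)(x_n - x_{n-1})/(f(x_n) - f(x_{n-1}))

Iteration 1:
  f(-0.090000) = -4.066429
  f(3.120000) = 58.694528
  x_2 = 3.120000 - 58.694528×(3.120000 - (-0.090000))/(58.694528 - (-4.066429))
       = 0.117983
Iteration 2:
  f(3.120000) = 58.694528
  f(0.117983) = -3.838614
  x_3 = 0.117983 - (-3.838614)×(0.117983 - 3.120000)/(-3.838614 - 58.694528)
       = 0.302263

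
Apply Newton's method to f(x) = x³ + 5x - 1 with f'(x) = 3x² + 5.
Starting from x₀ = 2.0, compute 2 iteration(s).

f(x) = x³ + 5x - 1
f'(x) = 3x² + 5
x₀ = 2.0

Newton-Raphson formula: x_{n+1} = x_n - f(x_n)/f'(x_n)

Iteration 1:
  f(2.000000) = 17.000000
  f'(2.000000) = 17.000000
  x_1 = 2.000000 - 17.000000/17.000000 = 1.000000
Iteration 2:
  f(1.000000) = 5.000000
  f'(1.000000) = 8.000000
  x_2 = 1.000000 - 5.000000/8.000000 = 0.375000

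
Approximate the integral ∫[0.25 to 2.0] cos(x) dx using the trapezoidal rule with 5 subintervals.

f(x) = cos(x)
a = 0.25, b = 2.0, n = 5
h = (b - a)/n = 0.350000

Trapezoidal rule: (h/2)[f(x₀) + 2f(x₁) + 2f(x₂) + ... + f(xₙ)]

x_0 = 0.2500, f(x_0) = 0.968912, coefficient = 1
x_1 = 0.6000, f(x_1) = 0.825336, coefficient = 2
x_2 = 0.9500, f(x_2) = 0.581683, coefficient = 2
x_3 = 1.3000, f(x_3) = 0.267499, coefficient = 2
x_4 = 1.6500, f(x_4) = -0.079121, coefficient = 2
x_5 = 2.0000, f(x_5) = -0.416147, coefficient = 1

I ≈ (0.350000/2) × 3.743559 = 0.655123
Exact value: 0.661893
Error: 0.006771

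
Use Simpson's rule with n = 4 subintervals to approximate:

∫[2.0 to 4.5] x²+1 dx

f(x) = x²+1
a = 2.0, b = 4.5, n = 4
h = (b - a)/n = 0.625000

Simpson's rule: (h/3)[f(x₀) + 4f(x₁) + 2f(x₂) + ... + f(xₙ)]

x_0 = 2.0000, f(x_0) = 5.000000, coefficient = 1
x_1 = 2.6250, f(x_1) = 7.890625, coefficient = 4
x_2 = 3.2500, f(x_2) = 11.562500, coefficient = 2
x_3 = 3.8750, f(x_3) = 16.015625, coefficient = 4
x_4 = 4.5000, f(x_4) = 21.250000, coefficient = 1

I ≈ (0.625000/3) × 145.000000 = 30.208333
Exact value: 30.208333
Error: 0.000000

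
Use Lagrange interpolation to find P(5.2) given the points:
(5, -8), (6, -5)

Lagrange interpolation formula:
P(x) = Σ yᵢ × Lᵢ(x)
where Lᵢ(x) = Π_{j≠i} (x - xⱼ)/(xᵢ - xⱼ)

L_0(5.2) = (5.2 - 6)/(5 - 6) = 0.800000
L_1(5.2) = (5.2 - 5)/(6 - 5) = 0.200000

P(5.2) = (-8)×L_0(5.2) + (-5)×L_1(5.2)
P(5.2) = -7.400000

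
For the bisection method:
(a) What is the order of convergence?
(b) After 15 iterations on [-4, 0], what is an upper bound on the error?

(a) Bisection has linear (order 1) convergence; the error is halved each step.

(b) Error bound = (b-a)/2^n = (0 - (-4))/2^{15}
    = 4/2^{15}

(a) 1 (linear); (b) error ≤ 1.22e-04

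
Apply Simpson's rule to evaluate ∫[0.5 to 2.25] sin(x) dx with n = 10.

f(x) = sin(x)
a = 0.5, b = 2.25, n = 10
h = (b - a)/n = 0.175000

Simpson's rule: (h/3)[f(x₀) + 4f(x₁) + 2f(x₂) + ... + f(xₙ)]

x_0 = 0.5000, f(x_0) = 0.479426, coefficient = 1
x_1 = 0.6750, f(x_1) = 0.624897, coefficient = 4
x_2 = 0.8500, f(x_2) = 0.751280, coefficient = 2
x_3 = 1.0250, f(x_3) = 0.854714, coefficient = 4
x_4 = 1.2000, f(x_4) = 0.932039, coefficient = 2
x_5 = 1.3750, f(x_5) = 0.980893, coefficient = 4
x_6 = 1.5500, f(x_6) = 0.999784, coefficient = 2
x_7 = 1.7250, f(x_7) = 0.988134, coefficient = 4
x_8 = 1.9000, f(x_8) = 0.946300, coefficient = 2
x_9 = 2.0750, f(x_9) = 0.875559, coefficient = 4
x_10 = 2.2500, f(x_10) = 0.778073, coefficient = 1

I ≈ (0.175000/3) × 25.813098 = 1.505764
Exact value: 1.505756
Error: 0.000008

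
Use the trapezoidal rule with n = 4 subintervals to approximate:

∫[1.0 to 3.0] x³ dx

f(x) = x³
a = 1.0, b = 3.0, n = 4
h = (b - a)/n = 0.500000

Trapezoidal rule: (h/2)[f(x₀) + 2f(x₁) + 2f(x₂) + ... + f(xₙ)]

x_0 = 1.0000, f(x_0) = 1.000000, coefficient = 1
x_1 = 1.5000, f(x_1) = 3.375000, coefficient = 2
x_2 = 2.0000, f(x_2) = 8.000000, coefficient = 2
x_3 = 2.5000, f(x_3) = 15.625000, coefficient = 2
x_4 = 3.0000, f(x_4) = 27.000000, coefficient = 1

I ≈ (0.500000/2) × 82.000000 = 20.500000
Exact value: 20.000000
Error: 0.500000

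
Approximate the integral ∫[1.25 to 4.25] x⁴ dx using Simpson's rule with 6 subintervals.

f(x) = x⁴
a = 1.25, b = 4.25, n = 6
h = (b - a)/n = 0.500000

Simpson's rule: (h/3)[f(x₀) + 4f(x₁) + 2f(x₂) + ... + f(xₙ)]

x_0 = 1.2500, f(x_0) = 2.441406, coefficient = 1
x_1 = 1.7500, f(x_1) = 9.378906, coefficient = 4
x_2 = 2.2500, f(x_2) = 25.628906, coefficient = 2
x_3 = 2.7500, f(x_3) = 57.191406, coefficient = 4
x_4 = 3.2500, f(x_4) = 111.566406, coefficient = 2
x_5 = 3.7500, f(x_5) = 197.753906, coefficient = 4
x_6 = 4.2500, f(x_6) = 326.253906, coefficient = 1

I ≈ (0.500000/3) × 1660.382812 = 276.730469
Exact value: 276.705469
Error: 0.025000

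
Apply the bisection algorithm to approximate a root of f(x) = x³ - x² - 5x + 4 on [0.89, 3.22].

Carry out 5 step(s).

f(x) = x³ - x² - 5x + 4
Initial interval: [0.89, 3.22]

Iteration 1:
  c_1 = (0.890000 + 3.220000)/2 = 2.055000
  f(c_1) = f(2.055000) = -1.819709
  f(a) × f(c) ≥ 0, new interval: [2.055000, 3.220000]
Iteration 2:
  c_2 = (2.055000 + 3.220000)/2 = 2.637500
  f(c_2) = f(2.637500) = 2.203615
  f(a) × f(c) < 0, new interval: [2.055000, 2.637500]
Iteration 3:
  c_3 = (2.055000 + 2.637500)/2 = 2.346250
  f(c_3) = f(2.346250) = -0.320293
  f(a) × f(c) ≥ 0, new interval: [2.346250, 2.637500]
Iteration 4:
  c_4 = (2.346250 + 2.637500)/2 = 2.491875
  f(c_4) = f(2.491875) = 0.804335
  f(a) × f(c) < 0, new interval: [2.346250, 2.491875]
Iteration 5:
  c_5 = (2.346250 + 2.491875)/2 = 2.419063
  f(c_5) = f(2.419063) = 0.208847
  f(a) × f(c) < 0, new interval: [2.346250, 2.419063]

After 5 iteration(s), the approximation is c_5 = 2.419063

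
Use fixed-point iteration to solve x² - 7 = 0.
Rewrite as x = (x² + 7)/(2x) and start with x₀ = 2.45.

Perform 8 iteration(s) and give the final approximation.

Equation: x² - 7 = 0
Fixed-point form: x = (x² + 7)/(2x)
x₀ = 2.45

x_1 = g(2.450000) = 2.653571
x_2 = g(2.653571) = 2.645763
x_3 = g(2.645763) = 2.645751
x_4 = g(2.645751) = 2.645751
x_5 = g(2.645751) = 2.645751
x_6 = g(2.645751) = 2.645751
x_7 = g(2.645751) = 2.645751
x_8 = g(2.645751) = 2.645751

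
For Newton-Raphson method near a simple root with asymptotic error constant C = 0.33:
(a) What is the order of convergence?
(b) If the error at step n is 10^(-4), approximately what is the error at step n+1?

(a) Newton-Raphson has quadratic (order 2) convergence near simple roots.
    This means |e_{n+1}| ≈ C|e_n|².

(b) With |e_n| = 10^(-4) and C = 0.33:
    |e_{n+1}| ≈ 0.33 × (10^(-4))² = 0.33 × 10^(-8)

(a) 2 (quadratic); (b) |e_{n+1}| ≈ 3.300e-09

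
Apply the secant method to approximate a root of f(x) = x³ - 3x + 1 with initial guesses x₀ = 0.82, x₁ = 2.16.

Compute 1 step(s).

f(x) = x³ - 3x + 1
x₀ = 0.82, x₁ = 2.16

Secant formula: x_{n+1} = x_n - f(x_n)(x_n - x_{n-1})/(f(x_n) - f(x_{n-1}))

Iteration 1:
  f(0.820000) = -0.908632
  f(2.160000) = 4.597696
  x_2 = 2.160000 - 4.597696×(2.160000 - 0.820000)/(4.597696 - (-0.908632))
       = 1.041121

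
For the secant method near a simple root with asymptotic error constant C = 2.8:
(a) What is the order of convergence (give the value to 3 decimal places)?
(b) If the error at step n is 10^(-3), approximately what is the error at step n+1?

(a) Secant method has superlinear convergence with order φ = (1+√5)/2 ≈ 1.618.
    This means |e_{n+1}| ≈ C|e_n|^1.618.

(b) With |e_n| = 10^(-3) and C = 2.8:
    |e_{n+1}| ≈ 2.8 × (10^(-3))^1.618 = 2.8 × 10^(-4.85)

(a) ≈ 1.618 (golden ratio); (b) |e_{n+1}| ≈ 3.918e-05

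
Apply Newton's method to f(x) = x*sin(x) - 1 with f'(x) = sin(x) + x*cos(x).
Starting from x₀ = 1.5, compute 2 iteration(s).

f(x) = x*sin(x) - 1
f'(x) = sin(x) + x*cos(x)
x₀ = 1.5

Newton-Raphson formula: x_{n+1} = x_n - f(x_n)/f'(x_n)

Iteration 1:
  f(1.500000) = 0.496242
  f'(1.500000) = 1.103601
  x_1 = 1.500000 - 0.496242/1.103601 = 1.050342
Iteration 2:
  f(1.050342) = -0.088730
  f'(1.050342) = 1.389902
  x_2 = 1.050342 - (-0.088730)/1.389902 = 1.114181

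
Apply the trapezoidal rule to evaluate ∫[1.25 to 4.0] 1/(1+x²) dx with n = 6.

f(x) = 1/(1+x²)
a = 1.25, b = 4.0, n = 6
h = (b - a)/n = 0.458333

Trapezoidal rule: (h/2)[f(x₀) + 2f(x₁) + 2f(x₂) + ... + f(xₙ)]

x_0 = 1.2500, f(x_0) = 0.390244, coefficient = 1
x_1 = 1.7083, f(x_1) = 0.255206, coefficient = 2
x_2 = 2.1667, f(x_2) = 0.175610, coefficient = 2
x_3 = 2.6250, f(x_3) = 0.126733, coefficient = 2
x_4 = 3.0833, f(x_4) = 0.095175, coefficient = 2
x_5 = 3.5417, f(x_5) = 0.073837, coefficient = 2
x_6 = 4.0000, f(x_6) = 0.058824, coefficient = 1

I ≈ (0.458333/2) × 1.902188 = 0.435918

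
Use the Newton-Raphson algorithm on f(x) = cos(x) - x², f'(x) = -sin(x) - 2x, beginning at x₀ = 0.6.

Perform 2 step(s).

f(x) = cos(x) - x²
f'(x) = -sin(x) - 2x
x₀ = 0.6

Newton-Raphson formula: x_{n+1} = x_n - f(x_n)/f'(x_n)

Iteration 1:
  f(0.600000) = 0.465336
  f'(0.600000) = -1.764642
  x_1 = 0.600000 - 0.465336/(-1.764642) = 0.863700
Iteration 2:
  f(0.863700) = -0.096348
  f'(0.863700) = -2.487650
  x_2 = 0.863700 - (-0.096348)/(-2.487650) = 0.824969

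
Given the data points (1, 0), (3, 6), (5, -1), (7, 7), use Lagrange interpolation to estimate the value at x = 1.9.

Lagrange interpolation formula:
P(x) = Σ yᵢ × Lᵢ(x)
where Lᵢ(x) = Π_{j≠i} (x - xⱼ)/(xᵢ - xⱼ)

L_0(1.9) = (1.9 - 3)/(1 - 3) × (1.9 - 5)/(1 - 5) × (1.9 - 7)/(1 - 7) = 0.362313
L_1(1.9) = (1.9 - 1)/(3 - 1) × (1.9 - 5)/(3 - 5) × (1.9 - 7)/(3 - 7) = 0.889312
L_2(1.9) = (1.9 - 1)/(5 - 1) × (1.9 - 3)/(5 - 3) × (1.9 - 7)/(5 - 7) = -0.315562
L_3(1.9) = (1.9 - 1)/(7 - 1) × (1.9 - 3)/(7 - 3) × (1.9 - 5)/(7 - 5) = 0.063938

P(1.9) = 0×L_0(1.9) + 6×L_1(1.9) + (-1)×L_2(1.9) + 7×L_3(1.9)
P(1.9) = 6.099000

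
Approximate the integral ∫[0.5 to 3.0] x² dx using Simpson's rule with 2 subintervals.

f(x) = x²
a = 0.5, b = 3.0, n = 2
h = (b - a)/n = 1.250000

Simpson's rule: (h/3)[f(x₀) + 4f(x₁) + 2f(x₂) + ... + f(xₙ)]

x_0 = 0.5000, f(x_0) = 0.250000, coefficient = 1
x_1 = 1.7500, f(x_1) = 3.062500, coefficient = 4
x_2 = 3.0000, f(x_2) = 9.000000, coefficient = 1

I ≈ (1.250000/3) × 21.500000 = 8.958333
Exact value: 8.958333
Error: 0.000000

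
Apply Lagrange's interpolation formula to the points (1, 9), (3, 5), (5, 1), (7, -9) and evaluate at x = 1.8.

Lagrange interpolation formula:
P(x) = Σ yᵢ × Lᵢ(x)
where Lᵢ(x) = Π_{j≠i} (x - xⱼ)/(xᵢ - xⱼ)

L_0(1.8) = (1.8 - 3)/(1 - 3) × (1.8 - 5)/(1 - 5) × (1.8 - 7)/(1 - 7) = 0.416000
L_1(1.8) = (1.8 - 1)/(3 - 1) × (1.8 - 5)/(3 - 5) × (1.8 - 7)/(3 - 7) = 0.832000
L_2(1.8) = (1.8 - 1)/(5 - 1) × (1.8 - 3)/(5 - 3) × (1.8 - 7)/(5 - 7) = -0.312000
L_3(1.8) = (1.8 - 1)/(7 - 1) × (1.8 - 3)/(7 - 3) × (1.8 - 5)/(7 - 5) = 0.064000

P(1.8) = 9×L_0(1.8) + 5×L_1(1.8) + 1×L_2(1.8) + (-9)×L_3(1.8)
P(1.8) = 7.016000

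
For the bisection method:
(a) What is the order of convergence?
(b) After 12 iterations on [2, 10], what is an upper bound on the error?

(a) Bisection has linear (order 1) convergence; the error is halved each step.

(b) Error bound = (b-a)/2^n = (10 - 2)/2^{12}
    = 8/2^{12}

(a) 1 (linear); (b) error ≤ 1.95e-03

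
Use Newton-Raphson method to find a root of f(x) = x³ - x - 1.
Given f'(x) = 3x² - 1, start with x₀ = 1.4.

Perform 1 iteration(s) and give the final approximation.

f(x) = x³ - x - 1
f'(x) = 3x² - 1
x₀ = 1.4

Newton-Raphson formula: x_{n+1} = x_n - f(x_n)/f'(x_n)

Iteration 1:
  f(1.400000) = 0.344000
  f'(1.400000) = 4.880000
  x_1 = 1.400000 - 0.344000/4.880000 = 1.329508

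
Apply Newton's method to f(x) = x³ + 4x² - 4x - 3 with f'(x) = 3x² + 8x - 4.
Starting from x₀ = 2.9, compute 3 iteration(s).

f(x) = x³ + 4x² - 4x - 3
f'(x) = 3x² + 8x - 4
x₀ = 2.9

Newton-Raphson formula: x_{n+1} = x_n - f(x_n)/f'(x_n)

Iteration 1:
  f(2.900000) = 43.429000
  f'(2.900000) = 44.430000
  x_1 = 2.900000 - 43.429000/44.430000 = 1.922530
Iteration 2:
  f(1.922530) = 11.200267
  f'(1.922530) = 22.468601
  x_2 = 1.922530 - 11.200267/22.468601 = 1.424045
Iteration 3:
  f(1.424045) = 2.303257
  f'(1.424045) = 13.476065
  x_3 = 1.424045 - 2.303257/13.476065 = 1.253130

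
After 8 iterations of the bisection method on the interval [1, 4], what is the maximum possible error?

Bisection error bound: |error| ≤ (b-a)/2^n
|error| ≤ (4 - 1)/2^8 = 3/2^8
|error| ≤ 0.0117187500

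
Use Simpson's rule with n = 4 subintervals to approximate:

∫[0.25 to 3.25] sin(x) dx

f(x) = sin(x)
a = 0.25, b = 3.25, n = 4
h = (b - a)/n = 0.750000

Simpson's rule: (h/3)[f(x₀) + 4f(x₁) + 2f(x₂) + ... + f(xₙ)]

x_0 = 0.2500, f(x_0) = 0.247404, coefficient = 1
x_1 = 1.0000, f(x_1) = 0.841471, coefficient = 4
x_2 = 1.7500, f(x_2) = 0.983986, coefficient = 2
x_3 = 2.5000, f(x_3) = 0.598472, coefficient = 4
x_4 = 3.2500, f(x_4) = -0.108195, coefficient = 1

I ≈ (0.750000/3) × 7.866953 = 1.966738
Exact value: 1.963042
Error: 0.003696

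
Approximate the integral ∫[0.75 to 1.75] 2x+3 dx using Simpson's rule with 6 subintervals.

f(x) = 2x+3
a = 0.75, b = 1.75, n = 6
h = (b - a)/n = 0.166667

Simpson's rule: (h/3)[f(x₀) + 4f(x₁) + 2f(x₂) + ... + f(xₙ)]

x_0 = 0.7500, f(x_0) = 4.500000, coefficient = 1
x_1 = 0.9167, f(x_1) = 4.833333, coefficient = 4
x_2 = 1.0833, f(x_2) = 5.166667, coefficient = 2
x_3 = 1.2500, f(x_3) = 5.500000, coefficient = 4
x_4 = 1.4167, f(x_4) = 5.833333, coefficient = 2
x_5 = 1.5833, f(x_5) = 6.166667, coefficient = 4
x_6 = 1.7500, f(x_6) = 6.500000, coefficient = 1

I ≈ (0.166667/3) × 99.000000 = 5.500000
Exact value: 5.500000
Error: 0.000000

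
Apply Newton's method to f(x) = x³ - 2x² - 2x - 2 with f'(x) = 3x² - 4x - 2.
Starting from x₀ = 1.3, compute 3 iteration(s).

f(x) = x³ - 2x² - 2x - 2
f'(x) = 3x² - 4x - 2
x₀ = 1.3

Newton-Raphson formula: x_{n+1} = x_n - f(x_n)/f'(x_n)

Iteration 1:
  f(1.300000) = -5.783000
  f'(1.300000) = -2.130000
  x_1 = 1.300000 - (-5.783000)/(-2.130000) = -1.415023
Iteration 2:
  f(-1.415023) = -6.007825
  f'(-1.415023) = 9.666968
  x_2 = -1.415023 - (-6.007825)/9.666968 = -0.793544
Iteration 3:
  f(-0.793544) = -2.172039
  f'(-0.793544) = 3.063310
  x_3 = -0.793544 - (-2.172039)/3.063310 = -0.084494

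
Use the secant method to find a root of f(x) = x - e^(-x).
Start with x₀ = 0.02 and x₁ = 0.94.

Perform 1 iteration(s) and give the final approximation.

f(x) = x - e^(-x)
x₀ = 0.02, x₁ = 0.94

Secant formula: x_{n+1} = x_n - f(x_n)(x_n - x_{n-1})/(f(x_n) - f(x_{n-1}))

Iteration 1:
  f(0.020000) = -0.960199
  f(0.940000) = 0.549372
  x_2 = 0.940000 - 0.549372×(0.940000 - 0.020000)/(0.549372 - (-0.960199))
       = 0.605188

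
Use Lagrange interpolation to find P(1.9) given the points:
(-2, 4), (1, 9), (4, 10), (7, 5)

Lagrange interpolation formula:
P(x) = Σ yᵢ × Lᵢ(x)
where Lᵢ(x) = Π_{j≠i} (x - xⱼ)/(xᵢ - xⱼ)

L_0(1.9) = (1.9 - 1)/(-2 - 1) × (1.9 - 4)/(-2 - 4) × (1.9 - 7)/(-2 - 7) = -0.059500
L_1(1.9) = (1.9 - (-2))/(1 - (-2)) × (1.9 - 4)/(1 - 4) × (1.9 - 7)/(1 - 7) = 0.773500
L_2(1.9) = (1.9 - (-2))/(4 - (-2)) × (1.9 - 1)/(4 - 1) × (1.9 - 7)/(4 - 7) = 0.331500
L_3(1.9) = (1.9 - (-2))/(7 - (-2)) × (1.9 - 1)/(7 - 1) × (1.9 - 4)/(7 - 4) = -0.045500

P(1.9) = 4×L_0(1.9) + 9×L_1(1.9) + 10×L_2(1.9) + 5×L_3(1.9)
P(1.9) = 9.811000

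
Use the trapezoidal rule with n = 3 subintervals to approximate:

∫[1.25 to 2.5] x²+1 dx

f(x) = x²+1
a = 1.25, b = 2.5, n = 3
h = (b - a)/n = 0.416667

Trapezoidal rule: (h/2)[f(x₀) + 2f(x₁) + 2f(x₂) + ... + f(xₙ)]

x_0 = 1.2500, f(x_0) = 2.562500, coefficient = 1
x_1 = 1.6667, f(x_1) = 3.777778, coefficient = 2
x_2 = 2.0833, f(x_2) = 5.340278, coefficient = 2
x_3 = 2.5000, f(x_3) = 7.250000, coefficient = 1

I ≈ (0.416667/2) × 28.048611 = 5.843461
Exact value: 5.807292
Error: 0.036169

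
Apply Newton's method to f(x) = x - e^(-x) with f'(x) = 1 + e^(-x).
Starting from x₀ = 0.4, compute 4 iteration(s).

f(x) = x - e^(-x)
f'(x) = 1 + e^(-x)
x₀ = 0.4

Newton-Raphson formula: x_{n+1} = x_n - f(x_n)/f'(x_n)

Iteration 1:
  f(0.400000) = -0.270320
  f'(0.400000) = 1.670320
  x_1 = 0.400000 - (-0.270320)/1.670320 = 0.561837
Iteration 2:
  f(0.561837) = -0.008323
  f'(0.561837) = 1.570161
  x_2 = 0.561837 - (-0.008323)/1.570161 = 0.567138
Iteration 3:
  f(0.567138) = -0.000008
  f'(0.567138) = 1.567146
  x_3 = 0.567138 - (-0.000008)/1.567146 = 0.567143
Iteration 4:
  f(0.567143) = 0.000000
  f'(0.567143) = 1.567143
  x_4 = 0.567143 - 0.000000/1.567143 = 0.567143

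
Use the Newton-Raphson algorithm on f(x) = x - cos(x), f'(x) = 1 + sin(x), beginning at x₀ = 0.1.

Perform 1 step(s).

f(x) = x - cos(x)
f'(x) = 1 + sin(x)
x₀ = 0.1

Newton-Raphson formula: x_{n+1} = x_n - f(x_n)/f'(x_n)

Iteration 1:
  f(0.100000) = -0.895004
  f'(0.100000) = 1.099833
  x_1 = 0.100000 - (-0.895004)/1.099833 = 0.913763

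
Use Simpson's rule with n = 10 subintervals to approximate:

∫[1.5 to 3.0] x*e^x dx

f(x) = x*e^x
a = 1.5, b = 3.0, n = 10
h = (b - a)/n = 0.150000

Simpson's rule: (h/3)[f(x₀) + 4f(x₁) + 2f(x₂) + ... + f(xₙ)]

x_0 = 1.5000, f(x_0) = 6.722534, coefficient = 1
x_1 = 1.6500, f(x_1) = 8.591517, coefficient = 4
x_2 = 1.8000, f(x_2) = 10.889365, coefficient = 2
x_3 = 1.9500, f(x_3) = 13.705941, coefficient = 4
x_4 = 2.1000, f(x_4) = 17.148957, coefficient = 2
x_5 = 2.2500, f(x_5) = 21.347406, coefficient = 4
x_6 = 2.4000, f(x_6) = 26.455623, coefficient = 2
x_7 = 2.5500, f(x_7) = 32.658115, coefficient = 4
x_8 = 2.7000, f(x_8) = 40.175276, coefficient = 2
x_9 = 2.8500, f(x_9) = 49.270178, coefficient = 4
x_10 = 3.0000, f(x_10) = 60.256611, coefficient = 1

I ≈ (0.150000/3) × 758.610211 = 37.930511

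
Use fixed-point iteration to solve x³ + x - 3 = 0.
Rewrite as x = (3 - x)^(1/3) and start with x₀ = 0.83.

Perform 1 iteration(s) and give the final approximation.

Equation: x³ + x - 3 = 0
Fixed-point form: x = (3 - x)^(1/3)
x₀ = 0.83

x_1 = g(0.830000) = 1.294653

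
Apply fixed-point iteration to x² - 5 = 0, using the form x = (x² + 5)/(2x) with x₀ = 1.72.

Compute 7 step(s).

Equation: x² - 5 = 0
Fixed-point form: x = (x² + 5)/(2x)
x₀ = 1.72

x_1 = g(1.720000) = 2.313488
x_2 = g(2.313488) = 2.237363
x_3 = g(2.237363) = 2.236068
x_4 = g(2.236068) = 2.236068
x_5 = g(2.236068) = 2.236068
x_6 = g(2.236068) = 2.236068
x_7 = g(2.236068) = 2.236068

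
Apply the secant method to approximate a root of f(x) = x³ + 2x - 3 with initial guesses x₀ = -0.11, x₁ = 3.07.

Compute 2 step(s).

f(x) = x³ + 2x - 3
x₀ = -0.11, x₁ = 3.07

Secant formula: x_{n+1} = x_n - f(x_n)(x_n - x_{n-1})/(f(x_n) - f(x_{n-1}))

Iteration 1:
  f(-0.110000) = -3.221331
  f(3.070000) = 32.074443
  x_2 = 3.070000 - 32.074443×(3.070000 - (-0.110000))/(32.074443 - (-3.221331))
       = 0.180228
Iteration 2:
  f(3.070000) = 32.074443
  f(0.180228) = -2.633689
  x_3 = 0.180228 - (-2.633689)×(0.180228 - 3.070000)/(-2.633689 - 32.074443)
       = 0.399507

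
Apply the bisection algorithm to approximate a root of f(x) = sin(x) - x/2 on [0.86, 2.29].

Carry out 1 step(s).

f(x) = sin(x) - x/2
Initial interval: [0.86, 2.29]

Iteration 1:
  c_1 = (0.860000 + 2.290000)/2 = 1.575000
  f(c_1) = f(1.575000) = 0.212491
  f(a) × f(c) ≥ 0, new interval: [1.575000, 2.290000]

After 1 iteration(s), the approximation is c_1 = 1.575000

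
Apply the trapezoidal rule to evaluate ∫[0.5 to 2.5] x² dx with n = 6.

f(x) = x²
a = 0.5, b = 2.5, n = 6
h = (b - a)/n = 0.333333

Trapezoidal rule: (h/2)[f(x₀) + 2f(x₁) + 2f(x₂) + ... + f(xₙ)]

x_0 = 0.5000, f(x_0) = 0.250000, coefficient = 1
x_1 = 0.8333, f(x_1) = 0.694444, coefficient = 2
x_2 = 1.1667, f(x_2) = 1.361111, coefficient = 2
x_3 = 1.5000, f(x_3) = 2.250000, coefficient = 2
x_4 = 1.8333, f(x_4) = 3.361111, coefficient = 2
x_5 = 2.1667, f(x_5) = 4.694444, coefficient = 2
x_6 = 2.5000, f(x_6) = 6.250000, coefficient = 1

I ≈ (0.333333/2) × 31.222222 = 5.203704
Exact value: 5.166667
Error: 0.037037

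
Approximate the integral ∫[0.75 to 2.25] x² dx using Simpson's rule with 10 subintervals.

f(x) = x²
a = 0.75, b = 2.25, n = 10
h = (b - a)/n = 0.150000

Simpson's rule: (h/3)[f(x₀) + 4f(x₁) + 2f(x₂) + ... + f(xₙ)]

x_0 = 0.7500, f(x_0) = 0.562500, coefficient = 1
x_1 = 0.9000, f(x_1) = 0.810000, coefficient = 4
x_2 = 1.0500, f(x_2) = 1.102500, coefficient = 2
x_3 = 1.2000, f(x_3) = 1.440000, coefficient = 4
x_4 = 1.3500, f(x_4) = 1.822500, coefficient = 2
x_5 = 1.5000, f(x_5) = 2.250000, coefficient = 4
x_6 = 1.6500, f(x_6) = 2.722500, coefficient = 2
x_7 = 1.8000, f(x_7) = 3.240000, coefficient = 4
x_8 = 1.9500, f(x_8) = 3.802500, coefficient = 2
x_9 = 2.1000, f(x_9) = 4.410000, coefficient = 4
x_10 = 2.2500, f(x_10) = 5.062500, coefficient = 1

I ≈ (0.150000/3) × 73.125000 = 3.656250
Exact value: 3.656250
Error: 0.000000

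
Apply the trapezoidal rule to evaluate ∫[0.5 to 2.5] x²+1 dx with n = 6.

f(x) = x²+1
a = 0.5, b = 2.5, n = 6
h = (b - a)/n = 0.333333

Trapezoidal rule: (h/2)[f(x₀) + 2f(x₁) + 2f(x₂) + ... + f(xₙ)]

x_0 = 0.5000, f(x_0) = 1.250000, coefficient = 1
x_1 = 0.8333, f(x_1) = 1.694444, coefficient = 2
x_2 = 1.1667, f(x_2) = 2.361111, coefficient = 2
x_3 = 1.5000, f(x_3) = 3.250000, coefficient = 2
x_4 = 1.8333, f(x_4) = 4.361111, coefficient = 2
x_5 = 2.1667, f(x_5) = 5.694444, coefficient = 2
x_6 = 2.5000, f(x_6) = 7.250000, coefficient = 1

I ≈ (0.333333/2) × 43.222222 = 7.203704
Exact value: 7.166667
Error: 0.037037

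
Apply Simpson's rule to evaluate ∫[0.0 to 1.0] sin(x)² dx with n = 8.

f(x) = sin(x)²
a = 0.0, b = 1.0, n = 8
h = (b - a)/n = 0.125000

Simpson's rule: (h/3)[f(x₀) + 4f(x₁) + 2f(x₂) + ... + f(xₙ)]

x_0 = 0.0000, f(x_0) = 0.000000, coefficient = 1
x_1 = 0.1250, f(x_1) = 0.015544, coefficient = 4
x_2 = 0.2500, f(x_2) = 0.061209, coefficient = 2
x_3 = 0.3750, f(x_3) = 0.134156, coefficient = 4
x_4 = 0.5000, f(x_4) = 0.229849, coefficient = 2
x_5 = 0.6250, f(x_5) = 0.342339, coefficient = 4
x_6 = 0.7500, f(x_6) = 0.464631, coefficient = 2
x_7 = 0.8750, f(x_7) = 0.589123, coefficient = 4
x_8 = 1.0000, f(x_8) = 0.708073, coefficient = 1

I ≈ (0.125000/3) × 6.544096 = 0.272671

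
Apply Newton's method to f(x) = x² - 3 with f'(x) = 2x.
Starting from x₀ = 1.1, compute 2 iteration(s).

f(x) = x² - 3
f'(x) = 2x
x₀ = 1.1

Newton-Raphson formula: x_{n+1} = x_n - f(x_n)/f'(x_n)

Iteration 1:
  f(1.100000) = -1.790000
  f'(1.100000) = 2.200000
  x_1 = 1.100000 - (-1.790000)/2.200000 = 1.913636
Iteration 2:
  f(1.913636) = 0.662004
  f'(1.913636) = 3.827273
  x_2 = 1.913636 - 0.662004/3.827273 = 1.740666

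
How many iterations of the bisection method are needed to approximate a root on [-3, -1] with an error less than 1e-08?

We need (b-a)/2^n ≤ 1e-08
(-1 - (-3))/2^n ≤ 1e-08
2/2^n ≤ 1e-08
2^n ≥ 200000000
n ≥ log₂(200000000) = 27.58
n ≥ 28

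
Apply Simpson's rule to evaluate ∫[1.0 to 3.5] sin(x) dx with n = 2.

f(x) = sin(x)
a = 1.0, b = 3.5, n = 2
h = (b - a)/n = 1.250000

Simpson's rule: (h/3)[f(x₀) + 4f(x₁) + 2f(x₂) + ... + f(xₙ)]

x_0 = 1.0000, f(x_0) = 0.841471, coefficient = 1
x_1 = 2.2500, f(x_1) = 0.778073, coefficient = 4
x_2 = 3.5000, f(x_2) = -0.350783, coefficient = 1

I ≈ (1.250000/3) × 3.602981 = 1.501242
Exact value: 1.476759
Error: 0.024483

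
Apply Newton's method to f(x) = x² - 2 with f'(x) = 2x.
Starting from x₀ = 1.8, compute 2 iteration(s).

f(x) = x² - 2
f'(x) = 2x
x₀ = 1.8

Newton-Raphson formula: x_{n+1} = x_n - f(x_n)/f'(x_n)

Iteration 1:
  f(1.800000) = 1.240000
  f'(1.800000) = 3.600000
  x_1 = 1.800000 - 1.240000/3.600000 = 1.455556
Iteration 2:
  f(1.455556) = 0.118642
  f'(1.455556) = 2.911111
  x_2 = 1.455556 - 0.118642/2.911111 = 1.414801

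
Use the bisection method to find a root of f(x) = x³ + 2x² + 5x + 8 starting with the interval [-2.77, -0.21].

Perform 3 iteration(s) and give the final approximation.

f(x) = x³ + 2x² + 5x + 8
Initial interval: [-2.77, -0.21]

Iteration 1:
  c_1 = (-2.770000 + (-0.210000))/2 = -1.490000
  f(c_1) = f(-1.490000) = 1.682251
  f(a) × f(c) < 0, new interval: [-2.770000, -1.490000]
Iteration 2:
  c_2 = (-2.770000 + (-1.490000))/2 = -2.130000
  f(c_2) = f(-2.130000) = -3.239797
  f(a) × f(c) ≥ 0, new interval: [-2.130000, -1.490000]
Iteration 3:
  c_3 = (-2.130000 + (-1.490000))/2 = -1.810000
  f(c_3) = f(-1.810000) = -0.427541
  f(a) × f(c) ≥ 0, new interval: [-1.810000, -1.490000]

After 3 iteration(s), the approximation is c_3 = -1.810000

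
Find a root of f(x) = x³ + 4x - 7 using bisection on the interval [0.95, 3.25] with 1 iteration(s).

f(x) = x³ + 4x - 7
Initial interval: [0.95, 3.25]

Iteration 1:
  c_1 = (0.950000 + 3.250000)/2 = 2.100000
  f(c_1) = f(2.100000) = 10.661000
  f(a) × f(c) < 0, new interval: [0.950000, 2.100000]

After 1 iteration(s), the approximation is c_1 = 2.100000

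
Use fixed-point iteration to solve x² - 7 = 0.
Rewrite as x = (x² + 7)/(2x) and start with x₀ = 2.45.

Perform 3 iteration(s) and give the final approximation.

Equation: x² - 7 = 0
Fixed-point form: x = (x² + 7)/(2x)
x₀ = 2.45

x_1 = g(2.450000) = 2.653571
x_2 = g(2.653571) = 2.645763
x_3 = g(2.645763) = 2.645751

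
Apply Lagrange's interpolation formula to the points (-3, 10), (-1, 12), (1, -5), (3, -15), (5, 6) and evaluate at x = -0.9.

Lagrange interpolation formula:
P(x) = Σ yᵢ × Lᵢ(x)
where Lᵢ(x) = Π_{j≠i} (x - xⱼ)/(xᵢ - xⱼ)

L_0(-0.9) = (-0.9 - (-1))/(-3 - (-1)) × (-0.9 - 1)/(-3 - 1) × (-0.9 - 3)/(-3 - 3) × (-0.9 - 5)/(-3 - 5) = -0.011385
L_1(-0.9) = (-0.9 - (-3))/(-1 - (-3)) × (-0.9 - 1)/(-1 - 1) × (-0.9 - 3)/(-1 - 3) × (-0.9 - 5)/(-1 - 5) = 0.956353
L_2(-0.9) = (-0.9 - (-3))/(1 - (-3)) × (-0.9 - (-1))/(1 - (-1)) × (-0.9 - 3)/(1 - 3) × (-0.9 - 5)/(1 - 5) = 0.075502
L_3(-0.9) = (-0.9 - (-3))/(3 - (-3)) × (-0.9 - (-1))/(3 - (-1)) × (-0.9 - 1)/(3 - 1) × (-0.9 - 5)/(3 - 5) = -0.024522
L_4(-0.9) = (-0.9 - (-3))/(5 - (-3)) × (-0.9 - (-1))/(5 - (-1)) × (-0.9 - 1)/(5 - 1) × (-0.9 - 3)/(5 - 3) = 0.004052

P(-0.9) = 10×L_0(-0.9) + 12×L_1(-0.9) + (-5)×L_2(-0.9) + (-15)×L_3(-0.9) + 6×L_4(-0.9)
P(-0.9) = 11.377020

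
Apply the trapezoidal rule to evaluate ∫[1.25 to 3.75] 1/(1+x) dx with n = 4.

f(x) = 1/(1+x)
a = 1.25, b = 3.75, n = 4
h = (b - a)/n = 0.625000

Trapezoidal rule: (h/2)[f(x₀) + 2f(x₁) + 2f(x₂) + ... + f(xₙ)]

x_0 = 1.2500, f(x_0) = 0.444444, coefficient = 1
x_1 = 1.8750, f(x_1) = 0.347826, coefficient = 2
x_2 = 2.5000, f(x_2) = 0.285714, coefficient = 2
x_3 = 3.1250, f(x_3) = 0.242424, coefficient = 2
x_4 = 3.7500, f(x_4) = 0.210526, coefficient = 1

I ≈ (0.625000/2) × 2.406900 = 0.752156
Exact value: 0.747214
Error: 0.004942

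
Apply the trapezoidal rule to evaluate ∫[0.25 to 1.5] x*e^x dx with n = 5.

f(x) = x*e^x
a = 0.25, b = 1.5, n = 5
h = (b - a)/n = 0.250000

Trapezoidal rule: (h/2)[f(x₀) + 2f(x₁) + 2f(x₂) + ... + f(xₙ)]

x_0 = 0.2500, f(x_0) = 0.321006, coefficient = 1
x_1 = 0.5000, f(x_1) = 0.824361, coefficient = 2
x_2 = 0.7500, f(x_2) = 1.587750, coefficient = 2
x_3 = 1.0000, f(x_3) = 2.718282, coefficient = 2
x_4 = 1.2500, f(x_4) = 4.362929, coefficient = 2
x_5 = 1.5000, f(x_5) = 6.722534, coefficient = 1

I ≈ (0.250000/2) × 26.030182 = 3.253773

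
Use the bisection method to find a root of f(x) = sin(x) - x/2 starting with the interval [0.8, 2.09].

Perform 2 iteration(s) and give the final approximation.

f(x) = sin(x) - x/2
Initial interval: [0.8, 2.09]

Iteration 1:
  c_1 = (0.800000 + 2.090000)/2 = 1.445000
  f(c_1) = f(1.445000) = 0.269598
  f(a) × f(c) ≥ 0, new interval: [1.445000, 2.090000]
Iteration 2:
  c_2 = (1.445000 + 2.090000)/2 = 1.767500
  f(c_2) = f(1.767500) = 0.096966
  f(a) × f(c) ≥ 0, new interval: [1.767500, 2.090000]

After 2 iteration(s), the approximation is c_2 = 1.767500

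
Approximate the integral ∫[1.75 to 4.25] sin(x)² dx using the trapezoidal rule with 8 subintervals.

f(x) = sin(x)²
a = 1.75, b = 4.25, n = 8
h = (b - a)/n = 0.312500

Trapezoidal rule: (h/2)[f(x₀) + 2f(x₁) + 2f(x₂) + ... + f(xₙ)]

x_0 = 1.7500, f(x_0) = 0.968228, coefficient = 1
x_1 = 2.0625, f(x_1) = 0.777095, coefficient = 2
x_2 = 2.3750, f(x_2) = 0.481199, coefficient = 2
x_3 = 2.6875, f(x_3) = 0.192411, coefficient = 2
x_4 = 3.0000, f(x_4) = 0.019915, coefficient = 2
x_5 = 3.3125, f(x_5) = 0.028926, coefficient = 2
x_6 = 3.6250, f(x_6) = 0.216038, coefficient = 2
x_7 = 3.9375, f(x_7) = 0.510508, coefficient = 2
x_8 = 4.2500, f(x_8) = 0.801006, coefficient = 1

I ≈ (0.312500/2) × 6.221419 = 0.972097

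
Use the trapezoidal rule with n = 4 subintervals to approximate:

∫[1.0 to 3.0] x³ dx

f(x) = x³
a = 1.0, b = 3.0, n = 4
h = (b - a)/n = 0.500000

Trapezoidal rule: (h/2)[f(x₀) + 2f(x₁) + 2f(x₂) + ... + f(xₙ)]

x_0 = 1.0000, f(x_0) = 1.000000, coefficient = 1
x_1 = 1.5000, f(x_1) = 3.375000, coefficient = 2
x_2 = 2.0000, f(x_2) = 8.000000, coefficient = 2
x_3 = 2.5000, f(x_3) = 15.625000, coefficient = 2
x_4 = 3.0000, f(x_4) = 27.000000, coefficient = 1

I ≈ (0.500000/2) × 82.000000 = 20.500000
Exact value: 20.000000
Error: 0.500000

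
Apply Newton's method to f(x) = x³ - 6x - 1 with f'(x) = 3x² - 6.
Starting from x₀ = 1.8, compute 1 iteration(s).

f(x) = x³ - 6x - 1
f'(x) = 3x² - 6
x₀ = 1.8

Newton-Raphson formula: x_{n+1} = x_n - f(x_n)/f'(x_n)

Iteration 1:
  f(1.800000) = -5.968000
  f'(1.800000) = 3.720000
  x_1 = 1.800000 - (-5.968000)/3.720000 = 3.404301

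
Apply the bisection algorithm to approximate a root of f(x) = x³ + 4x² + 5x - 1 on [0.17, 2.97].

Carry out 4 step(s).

f(x) = x³ + 4x² + 5x - 1
Initial interval: [0.17, 2.97]

Iteration 1:
  c_1 = (0.170000 + 2.970000)/2 = 1.570000
  f(c_1) = f(1.570000) = 20.579493
  f(a) × f(c) < 0, new interval: [0.170000, 1.570000]
Iteration 2:
  c_2 = (0.170000 + 1.570000)/2 = 0.870000
  f(c_2) = f(0.870000) = 7.036103
  f(a) × f(c) < 0, new interval: [0.170000, 0.870000]
Iteration 3:
  c_3 = (0.170000 + 0.870000)/2 = 0.520000
  f(c_3) = f(0.520000) = 2.822208
  f(a) × f(c) < 0, new interval: [0.170000, 0.520000]
Iteration 4:
  c_4 = (0.170000 + 0.520000)/2 = 0.345000
  f(c_4) = f(0.345000) = 1.242164
  f(a) × f(c) < 0, new interval: [0.170000, 0.345000]

After 4 iteration(s), the approximation is c_4 = 0.345000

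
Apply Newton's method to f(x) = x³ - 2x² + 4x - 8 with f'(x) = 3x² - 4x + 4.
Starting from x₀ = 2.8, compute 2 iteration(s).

f(x) = x³ - 2x² + 4x - 8
f'(x) = 3x² - 4x + 4
x₀ = 2.8

Newton-Raphson formula: x_{n+1} = x_n - f(x_n)/f'(x_n)

Iteration 1:
  f(2.800000) = 9.472000
  f'(2.800000) = 16.320000
  x_1 = 2.800000 - 9.472000/16.320000 = 2.219608
Iteration 2:
  f(2.219608) = 1.960364
  f'(2.219608) = 9.901546
  x_2 = 2.219608 - 1.960364/9.901546 = 2.021622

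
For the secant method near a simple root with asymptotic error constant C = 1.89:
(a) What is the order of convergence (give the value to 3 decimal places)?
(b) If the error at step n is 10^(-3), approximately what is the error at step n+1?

(a) Secant method has superlinear convergence with order φ = (1+√5)/2 ≈ 1.618.
    This means |e_{n+1}| ≈ C|e_n|^1.618.

(b) With |e_n| = 10^(-3) and C = 1.89:
    |e_{n+1}| ≈ 1.89 × (10^(-3))^1.618 = 1.89 × 10^(-4.85)

(a) ≈ 1.618 (golden ratio); (b) |e_{n+1}| ≈ 2.645e-05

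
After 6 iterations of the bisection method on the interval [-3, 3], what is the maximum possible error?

Bisection error bound: |error| ≤ (b-a)/2^n
|error| ≤ (3 - (-3))/2^6 = 6/2^6
|error| ≤ 0.0937500000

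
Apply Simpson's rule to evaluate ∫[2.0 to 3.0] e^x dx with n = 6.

f(x) = e^x
a = 2.0, b = 3.0, n = 6
h = (b - a)/n = 0.166667

Simpson's rule: (h/3)[f(x₀) + 4f(x₁) + 2f(x₂) + ... + f(xₙ)]

x_0 = 2.0000, f(x_0) = 7.389056, coefficient = 1
x_1 = 2.1667, f(x_1) = 8.729138, coefficient = 4
x_2 = 2.3333, f(x_2) = 10.312259, coefficient = 2
x_3 = 2.5000, f(x_3) = 12.182494, coefficient = 4
x_4 = 2.6667, f(x_4) = 14.391916, coefficient = 2
x_5 = 2.8333, f(x_5) = 17.002040, coefficient = 4
x_6 = 3.0000, f(x_6) = 20.085537, coefficient = 1

I ≈ (0.166667/3) × 228.537631 = 12.696535
Exact value: 12.696481
Error: 0.000054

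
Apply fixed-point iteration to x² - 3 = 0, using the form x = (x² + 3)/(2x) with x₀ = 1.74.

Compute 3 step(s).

Equation: x² - 3 = 0
Fixed-point form: x = (x² + 3)/(2x)
x₀ = 1.74

x_1 = g(1.740000) = 1.732069
x_2 = g(1.732069) = 1.732051
x_3 = g(1.732051) = 1.732051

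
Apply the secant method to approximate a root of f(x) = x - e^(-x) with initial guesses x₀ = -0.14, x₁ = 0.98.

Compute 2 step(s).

f(x) = x - e^(-x)
x₀ = -0.14, x₁ = 0.98

Secant formula: x_{n+1} = x_n - f(x_n)(x_n - x_{n-1})/(f(x_n) - f(x_{n-1}))

Iteration 1:
  f(-0.140000) = -1.290274
  f(0.980000) = 0.604689
  x_2 = 0.980000 - 0.604689×(0.980000 - (-0.140000))/(0.604689 - (-1.290274))
       = 0.622604
Iteration 2:
  f(0.980000) = 0.604689
  f(0.622604) = 0.086059
  x_3 = 0.622604 - 0.086059×(0.622604 - 0.980000)/(0.086059 - 0.604689)
       = 0.563300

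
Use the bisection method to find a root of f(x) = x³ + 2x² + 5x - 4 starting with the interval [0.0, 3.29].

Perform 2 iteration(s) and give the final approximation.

f(x) = x³ + 2x² + 5x - 4
Initial interval: [0.0, 3.29]

Iteration 1:
  c_1 = (0.000000 + 3.290000)/2 = 1.645000
  f(c_1) = f(1.645000) = 14.088461
  f(a) × f(c) < 0, new interval: [0.000000, 1.645000]
Iteration 2:
  c_2 = (0.000000 + 1.645000)/2 = 0.822500
  f(c_2) = f(0.822500) = 2.021939
  f(a) × f(c) < 0, new interval: [0.000000, 0.822500]

After 2 iteration(s), the approximation is c_2 = 0.822500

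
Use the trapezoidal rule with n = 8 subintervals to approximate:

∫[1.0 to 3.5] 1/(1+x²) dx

f(x) = 1/(1+x²)
a = 1.0, b = 3.5, n = 8
h = (b - a)/n = 0.312500

Trapezoidal rule: (h/2)[f(x₀) + 2f(x₁) + 2f(x₂) + ... + f(xₙ)]

x_0 = 1.0000, f(x_0) = 0.500000, coefficient = 1
x_1 = 1.3125, f(x_1) = 0.367288, coefficient = 2
x_2 = 1.6250, f(x_2) = 0.274678, coefficient = 2
x_3 = 1.9375, f(x_3) = 0.210353, coefficient = 2
x_4 = 2.2500, f(x_4) = 0.164948, coefficient = 2
x_5 = 2.5625, f(x_5) = 0.132163, coefficient = 2
x_6 = 2.8750, f(x_6) = 0.107926, coefficient = 2
x_7 = 3.1875, f(x_7) = 0.089604, coefficient = 2
x_8 = 3.5000, f(x_8) = 0.075472, coefficient = 1

I ≈ (0.312500/2) × 3.269395 = 0.510843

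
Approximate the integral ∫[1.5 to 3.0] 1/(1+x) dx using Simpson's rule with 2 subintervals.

f(x) = 1/(1+x)
a = 1.5, b = 3.0, n = 2
h = (b - a)/n = 0.750000

Simpson's rule: (h/3)[f(x₀) + 4f(x₁) + 2f(x₂) + ... + f(xₙ)]

x_0 = 1.5000, f(x_0) = 0.400000, coefficient = 1
x_1 = 2.2500, f(x_1) = 0.307692, coefficient = 4
x_2 = 3.0000, f(x_2) = 0.250000, coefficient = 1

I ≈ (0.750000/3) × 1.880769 = 0.470192
Exact value: 0.470004
Error: 0.000189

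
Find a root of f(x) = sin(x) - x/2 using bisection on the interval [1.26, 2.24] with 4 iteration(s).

f(x) = sin(x) - x/2
Initial interval: [1.26, 2.24]

Iteration 1:
  c_1 = (1.260000 + 2.240000)/2 = 1.750000
  f(c_1) = f(1.750000) = 0.108986
  f(a) × f(c) ≥ 0, new interval: [1.750000, 2.240000]
Iteration 2:
  c_2 = (1.750000 + 2.240000)/2 = 1.995000
  f(c_2) = f(1.995000) = -0.086133
  f(a) × f(c) < 0, new interval: [1.750000, 1.995000]
Iteration 3:
  c_3 = (1.750000 + 1.995000)/2 = 1.872500
  f(c_3) = f(1.872500) = 0.018582
  f(a) × f(c) ≥ 0, new interval: [1.872500, 1.995000]
Iteration 4:
  c_4 = (1.872500 + 1.995000)/2 = 1.933750
  f(c_4) = f(1.933750) = -0.032023
  f(a) × f(c) < 0, new interval: [1.872500, 1.933750]

After 4 iteration(s), the approximation is c_4 = 1.933750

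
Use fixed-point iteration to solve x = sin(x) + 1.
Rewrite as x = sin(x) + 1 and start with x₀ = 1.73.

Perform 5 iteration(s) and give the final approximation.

Equation: x = sin(x) + 1
Fixed-point form: x = sin(x) + 1
x₀ = 1.73

x_1 = g(1.730000) = 1.987354
x_2 = g(1.987354) = 1.914487
x_3 = g(1.914487) = 1.941517
x_4 = g(1.941517) = 1.932066
x_5 = g(1.932066) = 1.935449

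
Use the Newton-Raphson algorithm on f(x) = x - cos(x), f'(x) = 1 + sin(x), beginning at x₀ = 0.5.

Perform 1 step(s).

f(x) = x - cos(x)
f'(x) = 1 + sin(x)
x₀ = 0.5

Newton-Raphson formula: x_{n+1} = x_n - f(x_n)/f'(x_n)

Iteration 1:
  f(0.500000) = -0.377583
  f'(0.500000) = 1.479426
  x_1 = 0.500000 - (-0.377583)/1.479426 = 0.755222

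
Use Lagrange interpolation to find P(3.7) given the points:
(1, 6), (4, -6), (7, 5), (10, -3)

Lagrange interpolation formula:
P(x) = Σ yᵢ × Lᵢ(x)
where Lᵢ(x) = Π_{j≠i} (x - xⱼ)/(xᵢ - xⱼ)

L_0(3.7) = (3.7 - 4)/(1 - 4) × (3.7 - 7)/(1 - 7) × (3.7 - 10)/(1 - 10) = 0.038500
L_1(3.7) = (3.7 - 1)/(4 - 1) × (3.7 - 7)/(4 - 7) × (3.7 - 10)/(4 - 10) = 1.039500
L_2(3.7) = (3.7 - 1)/(7 - 1) × (3.7 - 4)/(7 - 4) × (3.7 - 10)/(7 - 10) = -0.094500
L_3(3.7) = (3.7 - 1)/(10 - 1) × (3.7 - 4)/(10 - 4) × (3.7 - 7)/(10 - 7) = 0.016500

P(3.7) = 6×L_0(3.7) + (-6)×L_1(3.7) + 5×L_2(3.7) + (-3)×L_3(3.7)
P(3.7) = -6.528000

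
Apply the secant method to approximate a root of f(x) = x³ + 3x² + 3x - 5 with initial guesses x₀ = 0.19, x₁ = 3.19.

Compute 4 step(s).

f(x) = x³ + 3x² + 3x - 5
x₀ = 0.19, x₁ = 3.19

Secant formula: x_{n+1} = x_n - f(x_n)(x_n - x_{n-1})/(f(x_n) - f(x_{n-1}))

Iteration 1:
  f(0.190000) = -4.314841
  f(3.190000) = 67.560059
  x_2 = 3.190000 - 67.560059×(3.190000 - 0.190000)/(67.560059 - (-4.314841))
       = 0.370098
Iteration 2:
  f(3.190000) = 67.560059
  f(0.370098) = -3.428095
  x_3 = 0.370098 - (-3.428095)×(0.370098 - 3.190000)/(-3.428095 - 67.560059)
       = 0.506274
Iteration 3:
  f(0.370098) = -3.428095
  f(0.506274) = -2.582472
  x_4 = 0.506274 - (-2.582472)×(0.506274 - 0.370098)/(-2.582472 - (-3.428095))
       = 0.922146
Iteration 4:
  f(0.506274) = -2.582472
  f(0.922146) = 1.101652
  x_5 = 0.922146 - 1.101652×(0.922146 - 0.506274)/(1.101652 - (-2.582472))
       = 0.797789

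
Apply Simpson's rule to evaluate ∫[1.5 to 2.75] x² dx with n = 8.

f(x) = x²
a = 1.5, b = 2.75, n = 8
h = (b - a)/n = 0.156250

Simpson's rule: (h/3)[f(x₀) + 4f(x₁) + 2f(x₂) + ... + f(xₙ)]

x_0 = 1.5000, f(x_0) = 2.250000, coefficient = 1
x_1 = 1.6562, f(x_1) = 2.743164, coefficient = 4
x_2 = 1.8125, f(x_2) = 3.285156, coefficient = 2
x_3 = 1.9688, f(x_3) = 3.875977, coefficient = 4
x_4 = 2.1250, f(x_4) = 4.515625, coefficient = 2
x_5 = 2.2812, f(x_5) = 5.204102, coefficient = 4
x_6 = 2.4375, f(x_6) = 5.941406, coefficient = 2
x_7 = 2.5938, f(x_7) = 6.727539, coefficient = 4
x_8 = 2.7500, f(x_8) = 7.562500, coefficient = 1

I ≈ (0.156250/3) × 111.500000 = 5.807292
Exact value: 5.807292
Error: 0.000000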